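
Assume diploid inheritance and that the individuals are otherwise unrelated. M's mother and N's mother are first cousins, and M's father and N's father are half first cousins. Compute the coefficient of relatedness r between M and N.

With two independent routes of shared ancestry, r is the sum of the two contributions.
M and N are related in two ways: second cousins through their mothers (r = 1/32) and half second cousins through their fathers (r = 1/64).
r = 1/32 + 1/64 = 3/64 = 0.046875.

0.046875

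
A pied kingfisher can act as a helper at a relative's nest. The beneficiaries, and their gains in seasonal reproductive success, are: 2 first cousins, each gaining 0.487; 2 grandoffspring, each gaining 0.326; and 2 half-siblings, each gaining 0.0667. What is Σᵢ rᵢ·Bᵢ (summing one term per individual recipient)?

0.3181

r to a first cousin = 1/8 (first cousins share one grandparent pair — two paths of length 4: r = 2·(1/2)^4 = 1/8).
r to a grandoffspring = 1/4 (two parent–offspring links: r = (1/2)^2 = 1/4).
r to a half-sibling = 1/4 (half-sibs share one parent — one path of length 2: r = (1/2)^2 = 1/4).
Summing one r·B term per recipient: 2·0.125·0.487 + 2·0.25·0.326 + 2·0.25·0.0667 = 0.3181.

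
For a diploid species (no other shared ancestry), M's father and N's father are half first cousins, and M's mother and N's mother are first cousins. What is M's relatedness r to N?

0.046875

Relatedness sums over independent paths through distinct common ancestors.
M and N are related in two ways: half second cousins through their fathers (r = 1/64) and second cousins through their mothers (r = 1/32).
r = 1/64 + 1/32 = 3/64 = 0.046875.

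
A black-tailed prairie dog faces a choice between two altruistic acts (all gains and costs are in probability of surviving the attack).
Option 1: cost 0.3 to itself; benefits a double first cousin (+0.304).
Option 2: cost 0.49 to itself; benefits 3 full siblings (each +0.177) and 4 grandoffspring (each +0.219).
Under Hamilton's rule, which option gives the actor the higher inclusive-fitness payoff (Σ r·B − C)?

Option 2

Option 1: r to a double first cousin = 0.25.
Option 1: Σ r·B − C = (1·0.25·0.304) − 0.3 = -0.224.
Option 2: r to a full sibling = 0.5.
Option 2: r to a grandoffspring = 0.25.
Option 2: Σ r·B − C = (3·0.5·0.177 + 4·0.25·0.219) − 0.49 = -0.0055.
Option 2 has the higher net inclusive-fitness payoff.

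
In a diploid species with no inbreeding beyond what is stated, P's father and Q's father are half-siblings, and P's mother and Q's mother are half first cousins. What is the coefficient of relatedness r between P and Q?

Wright's path rule: contributions from independent ancestry routes add.
P and Q are related in two ways: half first cousins through their fathers (r = 1/16) and half second cousins through their mothers (r = 1/64).
r = 1/16 + 1/64 = 0.078125.

0.078125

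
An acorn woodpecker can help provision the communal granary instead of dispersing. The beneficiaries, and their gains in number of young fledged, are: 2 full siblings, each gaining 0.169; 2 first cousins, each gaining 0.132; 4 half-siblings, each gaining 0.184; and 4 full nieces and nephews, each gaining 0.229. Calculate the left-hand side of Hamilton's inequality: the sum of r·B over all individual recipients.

0.615

r to a full sibling = 0.5 (full sibs share both parents — two paths of length 2: r = 2·(1/2)^2 = 1/2).
r to a first cousin = 0.125 (first cousins share one grandparent pair — two paths of length 4: r = 2·(1/2)^4 = 1/8).
r to a half-sibling = 0.25 (half-sibs share one parent — one path of length 2: r = (1/2)^2 = 1/4).
r to a full niece or nephew = 0.25 (full aunt/uncle↔niece/nephew: two paths of length 3 through the shared grandparent pair: r = 2·(1/2)^3 = 1/4).
Summing one r·B term per recipient: 2·0.5·0.169 + 2·0.125·0.132 + 4·0.25·0.184 + 4·0.25·0.229 = 0.615.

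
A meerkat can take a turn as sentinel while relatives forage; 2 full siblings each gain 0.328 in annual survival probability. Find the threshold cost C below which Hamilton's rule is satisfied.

0.328

r to a full sibling = 0.5 (full sibs share both parents — two paths of length 2: r = 2·(1/2)^2 = 1/2).
Hamilton's rule: n·r·B > C, so the trait is favored while C < n·r·B = 2·0.5·0.328 = 0.328.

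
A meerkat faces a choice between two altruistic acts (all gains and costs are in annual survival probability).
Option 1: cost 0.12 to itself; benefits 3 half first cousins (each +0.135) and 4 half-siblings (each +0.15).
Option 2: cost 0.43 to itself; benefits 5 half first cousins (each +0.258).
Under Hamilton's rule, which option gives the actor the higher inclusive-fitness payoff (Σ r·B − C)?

Option 1

Option 1: r to a half first cousin = 0.0625.
Option 1: r to a half-sibling = 0.25.
Option 1: Σ r·B − C = (3·0.0625·0.135 + 4·0.25·0.15) − 0.12 = 0.0553125.
Option 2: r to a half first cousin = 0.0625.
Option 2: Σ r·B − C = (5·0.0625·0.258) − 0.43 = -0.349375.
Option 1 has the higher net inclusive-fitness payoff.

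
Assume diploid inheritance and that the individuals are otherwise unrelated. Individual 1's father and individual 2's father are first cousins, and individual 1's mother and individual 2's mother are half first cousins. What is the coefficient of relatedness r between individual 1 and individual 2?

Independent pedigree routes through distinct common ancestors add.
Individual 1 and individual 2 are related in two ways: second cousins through their fathers (r = 1/32) and half second cousins through their mothers (r = 1/64).
r = 1/32 + 1/64 = 0.046875.

0.046875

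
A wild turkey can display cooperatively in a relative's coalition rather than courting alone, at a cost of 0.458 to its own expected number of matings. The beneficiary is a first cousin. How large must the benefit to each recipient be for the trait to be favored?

r to a first cousin = 1/8 (first cousins share one grandparent pair — two paths of length 4: r = 2·(1/2)^4 = 1/8).
Hamilton's rule with n recipients of equal r: n·r·B > C, so B > C/(n·r) = 0.458/(1·0.125) = 3.664.

3.664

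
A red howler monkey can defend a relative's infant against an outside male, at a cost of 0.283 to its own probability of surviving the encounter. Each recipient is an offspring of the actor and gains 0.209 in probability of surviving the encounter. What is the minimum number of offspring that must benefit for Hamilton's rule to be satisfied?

r to an offspring = 1/2 (one parent–offspring link: r = (1/2)^1 = 1/2).
Hamilton's rule: n·r·B > C  ⇒  n > C/(r·B) = 0.283/(0.5·0.209) = 2.708.
The smallest integer exceeding 2.708 is 3.

3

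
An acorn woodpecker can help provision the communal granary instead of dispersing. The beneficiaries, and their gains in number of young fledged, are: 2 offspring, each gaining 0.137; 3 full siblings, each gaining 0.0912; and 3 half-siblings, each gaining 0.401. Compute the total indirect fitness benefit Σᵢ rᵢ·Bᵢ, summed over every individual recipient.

r to an offspring = 1/2 (one parent–offspring link: r = (1/2)^1 = 1/2).
r to a full sibling = 1/2 (full sibs share both parents — two paths of length 2: r = 2·(1/2)^2 = 1/2).
r to a half-sibling = 1/4 (half-sibs share one parent — one path of length 2: r = (1/2)^2 = 1/4).
Summing one r·B term per recipient: 2·0.5·0.137 + 3·0.5·0.0912 + 3·0.25·0.401 = 0.57455.

0.57455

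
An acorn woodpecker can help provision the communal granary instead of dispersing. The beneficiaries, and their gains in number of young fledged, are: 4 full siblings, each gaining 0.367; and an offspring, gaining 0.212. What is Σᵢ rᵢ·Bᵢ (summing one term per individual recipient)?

r to a full sibling = 1/2 (full sibs share both parents — two paths of length 2: r = 2·(1/2)^2 = 1/2).
r to an offspring = 0.5 (one parent–offspring link: r = (1/2)^1 = 1/2).
Summing one r·B term per recipient: 4·0.5·0.367 + 1·0.5·0.212 = 0.84.

0.84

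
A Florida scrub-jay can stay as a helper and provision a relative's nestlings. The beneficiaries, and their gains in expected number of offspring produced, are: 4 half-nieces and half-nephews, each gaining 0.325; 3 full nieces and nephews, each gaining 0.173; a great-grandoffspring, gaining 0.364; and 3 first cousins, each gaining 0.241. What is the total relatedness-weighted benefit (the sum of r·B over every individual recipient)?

r to a half-niece or half-nephew = 1/8 (half-aunt/uncle↔niece/nephew: one path of length 3: r = (1/2)^3 = 1/8).
r to a full niece or nephew = 1/4 (full aunt/uncle↔niece/nephew: two paths of length 3 through the shared grandparent pair: r = 2·(1/2)^3 = 1/4).
r to a great-grandoffspring = 0.125 (three parent–offspring links: r = (1/2)^3 = 1/8).
r to a first cousin = 1/8 (first cousins share one grandparent pair — two paths of length 4: r = 2·(1/2)^4 = 1/8).
Summing one r·B term per recipient: 4·0.125·0.325 + 3·0.25·0.173 + 1·0.125·0.364 + 3·0.125·0.241 = 0.428125.

0.428125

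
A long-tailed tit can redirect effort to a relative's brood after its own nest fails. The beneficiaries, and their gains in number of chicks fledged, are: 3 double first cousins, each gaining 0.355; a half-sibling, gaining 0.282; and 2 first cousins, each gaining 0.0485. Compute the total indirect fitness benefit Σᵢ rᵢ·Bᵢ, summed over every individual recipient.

0.348875

r to a double first cousin = 1/4 (double first cousins share both grandparent pairs — four paths of length 4: r = 4·(1/2)^4 = 1/4).
r to a half-sibling = 1/4 (half-sibs share one parent — one path of length 2: r = (1/2)^2 = 1/4).
r to a first cousin = 1/8 (first cousins share one grandparent pair — two paths of length 4: r = 2·(1/2)^4 = 1/8).
Summing one r·B term per recipient: 3·0.25·0.355 + 1·0.25·0.282 + 2·0.125·0.0485 = 0.348875.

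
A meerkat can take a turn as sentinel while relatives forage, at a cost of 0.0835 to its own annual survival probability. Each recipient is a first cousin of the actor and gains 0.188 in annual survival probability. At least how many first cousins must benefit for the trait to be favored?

4

r to a first cousin = 1/8 (first cousins share one grandparent pair — two paths of length 4: r = 2·(1/2)^4 = 1/8).
Hamilton's rule: n·r·B > C  ⇒  n > C/(r·B) = 0.0835/(0.125·0.188) = 3.553.
The smallest integer exceeding 3.553 is 4.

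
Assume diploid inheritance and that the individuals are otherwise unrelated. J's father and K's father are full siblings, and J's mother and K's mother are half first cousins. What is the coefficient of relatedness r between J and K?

0.140625

Independent pedigree routes through distinct common ancestors add.
J and K are related in two ways: first cousins through their fathers (r = 1/8) and half second cousins through their mothers (r = 1/64).
r = 1/8 + 1/64 = 9/64 = 0.140625.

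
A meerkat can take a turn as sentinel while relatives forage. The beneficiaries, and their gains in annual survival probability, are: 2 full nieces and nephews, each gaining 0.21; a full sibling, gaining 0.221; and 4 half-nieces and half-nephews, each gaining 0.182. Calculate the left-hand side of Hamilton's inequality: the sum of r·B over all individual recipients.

r to a full niece or nephew = 0.25 (full aunt/uncle↔niece/nephew: two paths of length 3 through the shared grandparent pair: r = 2·(1/2)^3 = 1/4).
r to a full sibling = 1/2 (full sibs share both parents — two paths of length 2: r = 2·(1/2)^2 = 1/2).
r to a half-niece or half-nephew = 1/8 (half-aunt/uncle↔niece/nephew: one path of length 3: r = (1/2)^3 = 1/8).
Summing one r·B term per recipient: 2·0.25·0.21 + 1·0.5·0.221 + 4·0.125·0.182 = 0.3065.

0.3065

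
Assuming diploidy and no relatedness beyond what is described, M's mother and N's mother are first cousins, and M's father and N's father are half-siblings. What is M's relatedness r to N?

Wright's path rule: contributions from independent ancestry routes add.
M and N are related in two ways: second cousins through their mothers (r = 1/32) and half first cousins through their fathers (r = 1/16).
r = 1/32 + 1/16 = 0.09375.

0.09375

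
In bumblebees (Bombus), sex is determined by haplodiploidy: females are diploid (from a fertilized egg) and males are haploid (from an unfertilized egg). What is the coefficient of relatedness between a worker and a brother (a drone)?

0.25

Her haploid brother carries none of their father's genes and a random half of their mother's genome; that half matches the maternal half of her own genome with probability 1/2: r = 1/2 · 1/2 = 1/4.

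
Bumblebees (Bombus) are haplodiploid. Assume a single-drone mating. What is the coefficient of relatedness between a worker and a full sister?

Haplodiploid full sisters inherit their father's entire haploid genome identically (contributing 1/2) and on average half of their mother's contribution (1/2 · 1/2 = 1/4); r = 1/2 + 1/4 = 3/4.

0.75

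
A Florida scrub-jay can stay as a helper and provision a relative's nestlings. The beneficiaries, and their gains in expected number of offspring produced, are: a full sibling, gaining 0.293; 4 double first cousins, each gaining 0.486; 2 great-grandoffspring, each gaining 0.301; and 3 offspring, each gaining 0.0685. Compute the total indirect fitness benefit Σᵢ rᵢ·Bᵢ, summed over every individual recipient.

r to a full sibling = 1/2 (full sibs share both parents — two paths of length 2: r = 2·(1/2)^2 = 1/2).
r to a double first cousin = 0.25 (double first cousins share both grandparent pairs — four paths of length 4: r = 4·(1/2)^4 = 1/4).
r to a great-grandoffspring = 0.125 (three parent–offspring links: r = (1/2)^3 = 1/8).
r to an offspring = 0.5 (one parent–offspring link: r = (1/2)^1 = 1/2).
Summing one r·B term per recipient: 1·0.5·0.293 + 4·0.25·0.486 + 2·0.125·0.301 + 3·0.5·0.0685 = 0.8105.

0.8105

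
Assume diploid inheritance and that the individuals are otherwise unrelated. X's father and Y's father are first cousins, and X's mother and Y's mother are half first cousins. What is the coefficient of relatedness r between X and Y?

0.046875

With two independent routes of shared ancestry, r is the sum of the two contributions.
X and Y are related in two ways: second cousins through their fathers (r = 1/32) and half second cousins through their mothers (r = 1/64).
r = 1/32 + 1/64 = 3/64 = 0.046875.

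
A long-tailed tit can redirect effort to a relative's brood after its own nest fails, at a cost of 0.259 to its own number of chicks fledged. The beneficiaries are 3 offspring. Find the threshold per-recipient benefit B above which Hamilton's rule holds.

0.1727

r to an offspring = 1/2 (one parent–offspring link: r = (1/2)^1 = 1/2).
Hamilton's rule with n recipients of equal r: n·r·B > C, so B > C/(n·r) = 0.259/(3·0.5) = 0.1727.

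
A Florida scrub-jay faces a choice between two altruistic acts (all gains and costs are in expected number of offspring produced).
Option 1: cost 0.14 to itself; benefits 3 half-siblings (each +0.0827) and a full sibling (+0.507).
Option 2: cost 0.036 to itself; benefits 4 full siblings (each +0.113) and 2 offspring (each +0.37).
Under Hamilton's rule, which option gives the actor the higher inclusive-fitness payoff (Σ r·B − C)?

Option 1: r to a half-sibling = 0.25.
Option 1: r to a full sibling = 0.5.
Option 1: Σ r·B − C = (3·0.25·0.0827 + 1·0.5·0.507) − 0.14 = 0.175525.
Option 2: r to a full sibling = 0.5.
Option 2: r to an offspring = 0.5.
Option 2: Σ r·B − C = (4·0.5·0.113 + 2·0.5·0.37) − 0.036 = 0.56.
Option 2 has the higher net inclusive-fitness payoff.

Option 2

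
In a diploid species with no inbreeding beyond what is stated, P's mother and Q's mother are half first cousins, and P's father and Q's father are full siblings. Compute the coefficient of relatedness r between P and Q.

Wright's path rule: contributions from independent ancestry routes add.
P and Q are related in two ways: half second cousins through their mothers (r = 1/64) and first cousins through their fathers (r = 1/8).
r = 1/64 + 1/8 = 9/64 = 0.140625.

0.140625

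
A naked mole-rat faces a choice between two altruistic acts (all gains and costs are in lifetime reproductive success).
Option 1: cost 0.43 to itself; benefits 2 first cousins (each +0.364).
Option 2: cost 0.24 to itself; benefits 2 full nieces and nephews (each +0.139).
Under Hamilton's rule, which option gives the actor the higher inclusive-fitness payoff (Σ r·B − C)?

Option 1: r to a first cousin = 0.125.
Option 1: Σ r·B − C = (2·0.125·0.364) − 0.43 = -0.339.
Option 2: r to a full niece or nephew = 0.25.
Option 2: Σ r·B − C = (2·0.25·0.139) − 0.24 = -0.1705.
Option 2 has the higher net inclusive-fitness payoff.

Option 2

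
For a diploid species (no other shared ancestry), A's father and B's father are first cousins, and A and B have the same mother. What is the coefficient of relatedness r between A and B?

0.28125

With two independent routes of shared ancestry, r is the sum of the two contributions.
A and B are related in two ways: second cousins through their fathers (r = 1/32) and half-sibs through their shared mother (r = 1/4).
r = 1/32 + 1/4 = 0.28125.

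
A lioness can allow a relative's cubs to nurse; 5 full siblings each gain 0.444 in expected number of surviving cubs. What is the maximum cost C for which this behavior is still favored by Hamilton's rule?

1.11

r to a full sibling = 1/2 (full sibs share both parents — two paths of length 2: r = 2·(1/2)^2 = 1/2).
Hamilton's rule: n·r·B > C, so the trait is favored while C < n·r·B = 5·0.5·0.444 = 1.11.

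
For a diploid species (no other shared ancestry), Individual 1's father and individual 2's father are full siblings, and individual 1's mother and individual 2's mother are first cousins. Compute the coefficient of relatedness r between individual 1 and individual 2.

With two independent routes of shared ancestry, r is the sum of the two contributions.
Individual 1 and individual 2 are related in two ways: first cousins through their fathers (r = 1/8) and second cousins through their mothers (r = 1/32).
r = 1/8 + 1/32 = 5/32 = 0.15625.

0.15625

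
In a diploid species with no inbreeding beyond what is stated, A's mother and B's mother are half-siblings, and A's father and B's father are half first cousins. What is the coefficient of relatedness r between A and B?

Relatedness sums over independent paths through distinct common ancestors.
A and B are related in two ways: half first cousins through their mothers (r = 1/16) and half second cousins through their fathers (r = 1/64).
r = 1/16 + 1/64 = 0.078125.

0.078125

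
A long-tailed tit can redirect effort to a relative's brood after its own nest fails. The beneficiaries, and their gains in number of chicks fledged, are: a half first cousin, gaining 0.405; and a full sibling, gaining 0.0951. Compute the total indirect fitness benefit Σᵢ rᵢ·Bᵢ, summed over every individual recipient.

r to a half first cousin = 1/16 (half first cousins share one grandparent — one path of length 4: r = (1/2)^4 = 1/16).
r to a full sibling = 0.5 (full sibs share both parents — two paths of length 2: r = 2·(1/2)^2 = 1/2).
Summing one r·B term per recipient: 1·0.0625·0.405 + 1·0.5·0.0951 = 0.0728625.

0.0728625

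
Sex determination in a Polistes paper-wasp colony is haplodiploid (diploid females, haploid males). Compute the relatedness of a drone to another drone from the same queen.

0.5

Haploid brothers each carry a random half of the queen's diploid genome, so on average they share half: r = 1/2.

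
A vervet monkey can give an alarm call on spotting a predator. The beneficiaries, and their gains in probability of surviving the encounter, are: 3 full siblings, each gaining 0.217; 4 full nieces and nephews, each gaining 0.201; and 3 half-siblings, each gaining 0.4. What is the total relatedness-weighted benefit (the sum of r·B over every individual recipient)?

r to a full sibling = 0.5 (full sibs share both parents — two paths of length 2: r = 2·(1/2)^2 = 1/2).
r to a full niece or nephew = 0.25 (full aunt/uncle↔niece/nephew: two paths of length 3 through the shared grandparent pair: r = 2·(1/2)^3 = 1/4).
r to a half-sibling = 0.25 (half-sibs share one parent — one path of length 2: r = (1/2)^2 = 1/4).
Summing one r·B term per recipient: 3·0.5·0.217 + 4·0.25·0.201 + 3·0.25·0.4 = 0.8265.

0.8265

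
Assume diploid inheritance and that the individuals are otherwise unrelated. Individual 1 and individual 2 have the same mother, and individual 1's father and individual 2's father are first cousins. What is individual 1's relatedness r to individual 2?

0.28125

Relatedness sums over independent paths through distinct common ancestors.
Individual 1 and individual 2 are related in two ways: half-sibs through their shared mother (r = 1/4) and second cousins through their fathers (r = 1/32).
r = 1/4 + 1/32 = 0.28125.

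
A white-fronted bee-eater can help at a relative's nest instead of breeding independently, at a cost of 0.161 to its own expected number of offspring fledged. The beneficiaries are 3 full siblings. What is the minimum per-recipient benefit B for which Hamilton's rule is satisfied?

r to a full sibling = 0.5 (full sibs share both parents — two paths of length 2: r = 2·(1/2)^2 = 1/2).
Hamilton's rule with n recipients of equal r: n·r·B > C, so B > C/(n·r) = 0.161/(3·0.5) = 0.1073.

0.1073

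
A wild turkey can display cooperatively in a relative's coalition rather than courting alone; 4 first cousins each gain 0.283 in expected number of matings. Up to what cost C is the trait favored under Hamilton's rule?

0.1415

r to a first cousin = 0.125 (first cousins share one grandparent pair — two paths of length 4: r = 2·(1/2)^4 = 1/8).
Hamilton's rule: n·r·B > C, so the trait is favored while C < n·r·B = 4·0.125·0.283 = 0.1415.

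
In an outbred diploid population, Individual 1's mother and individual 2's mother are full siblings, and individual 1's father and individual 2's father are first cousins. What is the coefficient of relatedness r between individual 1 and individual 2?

Wright's path rule: contributions from independent ancestry routes add.
Individual 1 and individual 2 are related in two ways: first cousins through their mothers (r = 1/8) and second cousins through their fathers (r = 1/32).
r = 1/8 + 1/32 = 5/32 = 0.15625.

0.15625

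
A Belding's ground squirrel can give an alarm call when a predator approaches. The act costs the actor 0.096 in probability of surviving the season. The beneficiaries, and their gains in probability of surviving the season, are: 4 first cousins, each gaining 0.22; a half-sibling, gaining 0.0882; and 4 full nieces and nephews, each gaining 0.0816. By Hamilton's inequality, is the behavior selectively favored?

Yes

Hamilton's rule: the trait is favored when the sum of r·B over every recipient exceeds the actor's cost C.
r to a first cousin = 1/8 (first cousins share one grandparent pair — two paths of length 4: r = 2·(1/2)^4 = 1/8).
r to a half-sibling = 1/4 (half-sibs share one parent — one path of length 2: r = (1/2)^2 = 1/4).
r to a full niece or nephew = 0.25 (full aunt/uncle↔niece/nephew: two paths of length 3 through the shared grandparent pair: r = 2·(1/2)^3 = 1/4).
Summing one r·B term per recipient: 4·0.125·0.22 + 1·0.25·0.0882 + 4·0.25·0.0816 = 0.21365.
0.21365 > 0.096: the indirect benefit exceeds the cost.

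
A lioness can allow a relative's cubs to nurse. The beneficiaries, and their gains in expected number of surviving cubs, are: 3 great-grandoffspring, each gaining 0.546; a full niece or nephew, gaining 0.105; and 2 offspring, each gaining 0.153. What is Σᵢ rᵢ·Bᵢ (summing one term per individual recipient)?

r to a great-grandoffspring = 1/8 (three parent–offspring links: r = (1/2)^3 = 1/8).
r to a full niece or nephew = 0.25 (full aunt/uncle↔niece/nephew: two paths of length 3 through the shared grandparent pair: r = 2·(1/2)^3 = 1/4).
r to an offspring = 1/2 (one parent–offspring link: r = (1/2)^1 = 1/2).
Summing one r·B term per recipient: 3·0.125·0.546 + 1·0.25·0.105 + 2·0.5·0.153 = 0.384.

0.384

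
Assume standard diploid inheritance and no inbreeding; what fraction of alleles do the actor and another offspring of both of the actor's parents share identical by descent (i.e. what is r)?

Each parent–offspring link contributes a factor of 1/2, and independent paths through distinct common ancestors add.
Full sibs share both parents — two paths of length 2: r = 2·(1/2)^2 = 1/2.

0.5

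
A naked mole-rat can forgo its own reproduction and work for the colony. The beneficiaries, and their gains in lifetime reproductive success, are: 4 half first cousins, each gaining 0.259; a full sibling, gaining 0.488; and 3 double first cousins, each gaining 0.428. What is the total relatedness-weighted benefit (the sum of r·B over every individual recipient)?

0.62975

r to a half first cousin = 1/16 (half first cousins share one grandparent — one path of length 4: r = (1/2)^4 = 1/16).
r to a full sibling = 1/2 (full sibs share both parents — two paths of length 2: r = 2·(1/2)^2 = 1/2).
r to a double first cousin = 0.25 (double first cousins share both grandparent pairs — four paths of length 4: r = 4·(1/2)^4 = 1/4).
Summing one r·B term per recipient: 4·0.0625·0.259 + 1·0.5·0.488 + 3·0.25·0.428 = 0.62975.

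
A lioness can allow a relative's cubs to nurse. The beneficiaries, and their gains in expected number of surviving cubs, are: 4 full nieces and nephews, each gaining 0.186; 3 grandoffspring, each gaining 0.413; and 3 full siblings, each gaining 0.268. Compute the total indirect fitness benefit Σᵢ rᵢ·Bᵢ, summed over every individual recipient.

0.89775

r to a full niece or nephew = 0.25 (full aunt/uncle↔niece/nephew: two paths of length 3 through the shared grandparent pair: r = 2·(1/2)^3 = 1/4).
r to a grandoffspring = 1/4 (two parent–offspring links: r = (1/2)^2 = 1/4).
r to a full sibling = 1/2 (full sibs share both parents — two paths of length 2: r = 2·(1/2)^2 = 1/2).
Summing one r·B term per recipient: 4·0.25·0.186 + 3·0.25·0.413 + 3·0.5·0.268 = 0.89775.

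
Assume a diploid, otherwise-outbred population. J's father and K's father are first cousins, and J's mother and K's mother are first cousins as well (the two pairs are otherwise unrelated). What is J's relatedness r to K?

Relatedness sums over independent paths through distinct common ancestors.
J and K are related in two ways: second cousins through their fathers (r = 1/32) and second cousins through their mothers (r = 1/32).
r = 1/32 + 1/32 = 1/16 = 0.0625.

0.0625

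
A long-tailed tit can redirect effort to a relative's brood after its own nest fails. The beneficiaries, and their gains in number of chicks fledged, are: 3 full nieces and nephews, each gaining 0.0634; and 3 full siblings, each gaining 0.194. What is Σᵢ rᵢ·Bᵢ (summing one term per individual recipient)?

0.33855

r to a full niece or nephew = 1/4 (full aunt/uncle↔niece/nephew: two paths of length 3 through the shared grandparent pair: r = 2·(1/2)^3 = 1/4).
r to a full sibling = 0.5 (full sibs share both parents — two paths of length 2: r = 2·(1/2)^2 = 1/2).
Summing one r·B term per recipient: 3·0.25·0.0634 + 3·0.5·0.194 = 0.33855.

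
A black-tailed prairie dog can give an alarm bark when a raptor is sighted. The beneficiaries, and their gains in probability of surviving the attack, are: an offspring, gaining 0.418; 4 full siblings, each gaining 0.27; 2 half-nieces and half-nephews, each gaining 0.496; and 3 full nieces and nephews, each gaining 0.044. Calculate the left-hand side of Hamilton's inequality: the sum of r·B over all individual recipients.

0.906

r to an offspring = 0.5 (one parent–offspring link: r = (1/2)^1 = 1/2).
r to a full sibling = 1/2 (full sibs share both parents — two paths of length 2: r = 2·(1/2)^2 = 1/2).
r to a half-niece or half-nephew = 1/8 (half-aunt/uncle↔niece/nephew: one path of length 3: r = (1/2)^3 = 1/8).
r to a full niece or nephew = 1/4 (full aunt/uncle↔niece/nephew: two paths of length 3 through the shared grandparent pair: r = 2·(1/2)^3 = 1/4).
Summing one r·B term per recipient: 1·0.5·0.418 + 4·0.5·0.27 + 2·0.125·0.496 + 3·0.25·0.044 = 0.906.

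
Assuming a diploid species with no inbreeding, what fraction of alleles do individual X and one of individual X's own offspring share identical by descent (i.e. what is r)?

Each parent–offspring link contributes a factor of 1/2, and independent paths through distinct common ancestors add.
One parent–offspring link: r = (1/2)^1 = 1/2.

0.5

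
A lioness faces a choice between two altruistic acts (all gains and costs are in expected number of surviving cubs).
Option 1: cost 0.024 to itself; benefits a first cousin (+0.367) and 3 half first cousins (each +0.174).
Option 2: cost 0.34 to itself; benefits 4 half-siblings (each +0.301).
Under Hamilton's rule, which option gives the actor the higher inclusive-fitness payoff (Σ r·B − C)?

Option 1: r to a first cousin = 0.125.
Option 1: r to a half first cousin = 0.0625.
Option 1: Σ r·B − C = (1·0.125·0.367 + 3·0.0625·0.174) − 0.024 = 0.0545.
Option 2: r to a half-sibling = 0.25.
Option 2: Σ r·B − C = (4·0.25·0.301) − 0.34 = -0.039.
Option 1 has the higher net inclusive-fitness payoff.

Option 1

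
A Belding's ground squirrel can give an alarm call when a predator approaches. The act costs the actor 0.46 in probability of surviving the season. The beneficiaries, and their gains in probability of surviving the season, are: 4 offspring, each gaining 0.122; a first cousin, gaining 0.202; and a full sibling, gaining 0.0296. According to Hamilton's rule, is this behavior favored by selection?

Hamilton's rule: the trait is favored when the sum of r·B over every recipient exceeds the actor's cost C.
r to an offspring = 0.5 (one parent–offspring link: r = (1/2)^1 = 1/2).
r to a first cousin = 0.125 (first cousins share one grandparent pair — two paths of length 4: r = 2·(1/2)^4 = 1/8).
r to a full sibling = 0.5 (full sibs share both parents — two paths of length 2: r = 2·(1/2)^2 = 1/2).
Summing one r·B term per recipient: 4·0.5·0.122 + 1·0.125·0.202 + 1·0.5·0.0296 = 0.28405.
0.28405 < 0.46: the indirect benefit is less than the cost.

No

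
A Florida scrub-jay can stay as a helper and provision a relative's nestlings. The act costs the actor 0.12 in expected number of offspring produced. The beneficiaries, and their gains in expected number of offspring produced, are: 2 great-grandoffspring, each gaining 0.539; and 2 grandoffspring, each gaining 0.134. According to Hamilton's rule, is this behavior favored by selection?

Hamilton's rule: the trait is favored when the sum of r·B over every recipient exceeds the actor's cost C.
r to a great-grandoffspring = 0.125 (three parent–offspring links: r = (1/2)^3 = 1/8).
r to a grandoffspring = 1/4 (two parent–offspring links: r = (1/2)^2 = 1/4).
Summing one r·B term per recipient: 2·0.125·0.539 + 2·0.25·0.134 = 0.20175.
0.20175 > 0.12: the indirect benefit exceeds the cost.

Yes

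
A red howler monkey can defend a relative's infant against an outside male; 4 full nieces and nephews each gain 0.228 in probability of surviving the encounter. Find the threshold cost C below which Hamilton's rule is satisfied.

0.228

r to a full niece or nephew = 1/4 (full aunt/uncle↔niece/nephew: two paths of length 3 through the shared grandparent pair: r = 2·(1/2)^3 = 1/4).
Hamilton's rule: n·r·B > C, so the trait is favored while C < n·r·B = 4·0.25·0.228 = 0.228.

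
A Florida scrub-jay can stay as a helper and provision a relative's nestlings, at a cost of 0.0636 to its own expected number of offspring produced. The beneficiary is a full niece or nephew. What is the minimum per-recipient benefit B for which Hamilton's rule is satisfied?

0.2544

r to a full niece or nephew = 0.25 (full aunt/uncle↔niece/nephew: two paths of length 3 through the shared grandparent pair: r = 2·(1/2)^3 = 1/4).
Hamilton's rule with n recipients of equal r: n·r·B > C, so B > C/(n·r) = 0.0636/(1·0.25) = 0.2544.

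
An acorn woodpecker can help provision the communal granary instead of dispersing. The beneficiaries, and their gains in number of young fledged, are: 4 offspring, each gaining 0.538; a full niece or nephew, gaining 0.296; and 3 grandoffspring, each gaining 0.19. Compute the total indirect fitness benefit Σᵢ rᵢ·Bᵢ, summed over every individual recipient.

r to an offspring = 0.5 (one parent–offspring link: r = (1/2)^1 = 1/2).
r to a full niece or nephew = 0.25 (full aunt/uncle↔niece/nephew: two paths of length 3 through the shared grandparent pair: r = 2·(1/2)^3 = 1/4).
r to a grandoffspring = 0.25 (two parent–offspring links: r = (1/2)^2 = 1/4).
Summing one r·B term per recipient: 4·0.5·0.538 + 1·0.25·0.296 + 3·0.25·0.19 = 1.2925.

1.2925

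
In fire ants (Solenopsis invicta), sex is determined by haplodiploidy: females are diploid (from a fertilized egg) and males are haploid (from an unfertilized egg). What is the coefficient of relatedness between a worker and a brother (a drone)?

0.25

Her haploid brother carries none of their father's genes and a random half of their mother's genome; that half matches the maternal half of her own genome with probability 1/2: r = 1/2 · 1/2 = 1/4.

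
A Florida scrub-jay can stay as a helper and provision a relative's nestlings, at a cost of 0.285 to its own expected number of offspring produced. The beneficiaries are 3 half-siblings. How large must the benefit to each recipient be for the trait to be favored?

r to a half-sibling = 0.25 (half-sibs share one parent — one path of length 2: r = (1/2)^2 = 1/4).
Hamilton's rule with n recipients of equal r: n·r·B > C, so B > C/(n·r) = 0.285/(3·0.25) = 0.38.

0.38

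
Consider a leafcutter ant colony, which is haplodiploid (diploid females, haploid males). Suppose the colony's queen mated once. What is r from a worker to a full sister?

Haplodiploid full sisters inherit their father's entire haploid genome identically (contributing 1/2) and on average half of their mother's contribution (1/2 · 1/2 = 1/4); r = 1/2 + 1/4 = 3/4.

0.75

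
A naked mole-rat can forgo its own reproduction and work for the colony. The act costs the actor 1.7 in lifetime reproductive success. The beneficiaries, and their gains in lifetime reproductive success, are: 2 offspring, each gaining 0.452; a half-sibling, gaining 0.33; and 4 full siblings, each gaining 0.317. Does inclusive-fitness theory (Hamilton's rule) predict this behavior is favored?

Hamilton's rule: the trait is favored when the sum of r·B over every recipient exceeds the actor's cost C.
r to an offspring = 1/2 (one parent–offspring link: r = (1/2)^1 = 1/2).
r to a half-sibling = 0.25 (half-sibs share one parent — one path of length 2: r = (1/2)^2 = 1/4).
r to a full sibling = 1/2 (full sibs share both parents — two paths of length 2: r = 2·(1/2)^2 = 1/2).
Summing one r·B term per recipient: 2·0.5·0.452 + 1·0.25·0.33 + 4·0.5·0.317 = 1.1685.
1.1685 < 1.7: the indirect benefit is less than the cost.

No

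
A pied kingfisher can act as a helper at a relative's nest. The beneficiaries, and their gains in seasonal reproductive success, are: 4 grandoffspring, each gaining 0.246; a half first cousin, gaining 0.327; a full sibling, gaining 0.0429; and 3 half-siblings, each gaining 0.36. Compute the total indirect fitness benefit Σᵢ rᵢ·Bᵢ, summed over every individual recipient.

r to a grandoffspring = 1/4 (two parent–offspring links: r = (1/2)^2 = 1/4).
r to a half first cousin = 1/16 (half first cousins share one grandparent — one path of length 4: r = (1/2)^4 = 1/16).
r to a full sibling = 0.5 (full sibs share both parents — two paths of length 2: r = 2·(1/2)^2 = 1/2).
r to a half-sibling = 0.25 (half-sibs share one parent — one path of length 2: r = (1/2)^2 = 1/4).
Summing one r·B term per recipient: 4·0.25·0.246 + 1·0.0625·0.327 + 1·0.5·0.0429 + 3·0.25·0.36 = 0.5578875.

0.5578875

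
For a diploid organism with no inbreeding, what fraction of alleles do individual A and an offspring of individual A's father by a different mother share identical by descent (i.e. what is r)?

0.25

Each parent–offspring link contributes a factor of 1/2, and independent paths through distinct common ancestors add.
Half-sibs share one parent — one path of length 2: r = (1/2)^2 = 1/4.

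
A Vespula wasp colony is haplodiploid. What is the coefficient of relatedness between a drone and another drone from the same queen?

0.5

Haploid brothers each carry a random half of the queen's diploid genome, so on average they share half: r = 1/2.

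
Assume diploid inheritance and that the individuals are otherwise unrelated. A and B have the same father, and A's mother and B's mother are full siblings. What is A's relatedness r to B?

Wright's path rule: contributions from independent ancestry routes add.
A and B are related in two ways: half-sibs through their shared father (r = 1/4) and first cousins through their mothers (r = 1/8).
r = 1/4 + 1/8 = 0.375.

0.375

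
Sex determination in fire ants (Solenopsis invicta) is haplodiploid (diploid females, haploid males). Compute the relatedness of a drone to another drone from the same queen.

0.5

Haploid brothers each carry a random half of the queen's diploid genome, so on average they share half: r = 1/2.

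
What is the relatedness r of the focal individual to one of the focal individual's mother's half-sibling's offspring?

Each parent–offspring link contributes a factor of 1/2, and independent paths through distinct common ancestors add.
Half first cousins share one grandparent — one path of length 4: r = (1/2)^4 = 1/16.

0.0625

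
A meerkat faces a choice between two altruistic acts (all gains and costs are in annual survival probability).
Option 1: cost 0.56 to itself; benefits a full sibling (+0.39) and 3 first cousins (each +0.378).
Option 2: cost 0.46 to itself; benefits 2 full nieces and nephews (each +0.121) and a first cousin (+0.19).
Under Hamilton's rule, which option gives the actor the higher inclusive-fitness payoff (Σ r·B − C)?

Option 1

Option 1: r to a full sibling = 0.5.
Option 1: r to a first cousin = 0.125.
Option 1: Σ r·B − C = (1·0.5·0.39 + 3·0.125·0.378) − 0.56 = -0.22325.
Option 2: r to a full niece or nephew = 0.25.
Option 2: r to a first cousin = 0.125.
Option 2: Σ r·B − C = (2·0.25·0.121 + 1·0.125·0.19) − 0.46 = -0.37575.
Option 1 has the higher net inclusive-fitness payoff.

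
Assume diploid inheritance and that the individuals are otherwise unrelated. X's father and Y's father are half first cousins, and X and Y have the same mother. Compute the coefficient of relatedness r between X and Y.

Wright's path rule: contributions from independent ancestry routes add.
X and Y are related in two ways: half second cousins through their fathers (r = 1/64) and half-sibs through their shared mother (r = 1/4).
r = 1/64 + 1/4 = 17/64 = 0.265625.

0.265625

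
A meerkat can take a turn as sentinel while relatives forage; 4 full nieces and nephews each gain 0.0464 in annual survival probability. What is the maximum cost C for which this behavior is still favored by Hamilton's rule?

0.0464

r to a full niece or nephew = 0.25 (full aunt/uncle↔niece/nephew: two paths of length 3 through the shared grandparent pair: r = 2·(1/2)^3 = 1/4).
Hamilton's rule: n·r·B > C, so the trait is favored while C < n·r·B = 4·0.25·0.0464 = 0.0464.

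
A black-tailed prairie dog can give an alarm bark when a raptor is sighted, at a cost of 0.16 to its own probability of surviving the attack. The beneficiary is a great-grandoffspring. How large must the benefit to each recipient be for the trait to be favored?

1.28

r to a great-grandoffspring = 0.125 (three parent–offspring links: r = (1/2)^3 = 1/8).
Hamilton's rule with n recipients of equal r: n·r·B > C, so B > C/(n·r) = 0.16/(1·0.125) = 1.28.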